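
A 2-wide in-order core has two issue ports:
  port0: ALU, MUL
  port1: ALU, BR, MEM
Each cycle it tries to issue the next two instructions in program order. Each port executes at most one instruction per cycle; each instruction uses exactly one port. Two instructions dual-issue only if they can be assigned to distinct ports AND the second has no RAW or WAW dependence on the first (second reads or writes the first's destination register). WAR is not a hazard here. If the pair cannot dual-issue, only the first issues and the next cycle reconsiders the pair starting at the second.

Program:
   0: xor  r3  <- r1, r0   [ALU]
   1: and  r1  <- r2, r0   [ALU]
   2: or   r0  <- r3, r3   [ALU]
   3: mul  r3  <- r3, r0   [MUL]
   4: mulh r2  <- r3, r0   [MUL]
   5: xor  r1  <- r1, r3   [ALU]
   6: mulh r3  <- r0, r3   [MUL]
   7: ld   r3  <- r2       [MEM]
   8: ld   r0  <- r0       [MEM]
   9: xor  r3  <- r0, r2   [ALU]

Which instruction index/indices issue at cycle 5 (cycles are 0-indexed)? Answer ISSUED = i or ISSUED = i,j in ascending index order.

ISSUED = 7

[0] i0+i1  xor/and  -- dual
[1] i2  or  -- RAW r0
[2] i3  mul  -- no-port MUL/MUL
[3] i4+i5  mulh/xor  -- dual
[4] i6  mulh  -- WAW r3
[5] i7  ld  -- no-port MEM/MEM
[6] i8  ld  -- RAW r0
[7] i9  xor  -- tail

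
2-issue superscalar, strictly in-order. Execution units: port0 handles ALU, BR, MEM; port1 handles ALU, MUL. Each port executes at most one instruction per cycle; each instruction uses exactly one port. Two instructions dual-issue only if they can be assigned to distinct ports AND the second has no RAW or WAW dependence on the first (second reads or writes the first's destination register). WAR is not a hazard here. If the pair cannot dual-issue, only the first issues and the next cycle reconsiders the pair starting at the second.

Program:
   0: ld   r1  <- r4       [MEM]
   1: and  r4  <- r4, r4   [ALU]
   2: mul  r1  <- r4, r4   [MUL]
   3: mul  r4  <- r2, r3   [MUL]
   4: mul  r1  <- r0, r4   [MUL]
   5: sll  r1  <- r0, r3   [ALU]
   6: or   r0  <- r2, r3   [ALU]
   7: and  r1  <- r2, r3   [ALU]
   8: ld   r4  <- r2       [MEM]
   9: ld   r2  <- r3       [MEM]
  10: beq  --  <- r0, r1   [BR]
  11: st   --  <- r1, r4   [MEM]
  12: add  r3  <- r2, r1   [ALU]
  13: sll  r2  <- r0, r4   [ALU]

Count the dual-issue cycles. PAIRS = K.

t=0 i0+i1:ld.MEM;and.ALU ; 2-wide
t=1 i2:mul.MUL ; no-port MUL/MUL
t=2 i3:mul.MUL ; no-port MUL/MUL
t=3 i4:mul.MUL ; WAW r1
t=4 i5+i6:sll.ALU;or.ALU ; 2-wide
t=5 i7+i8:and.ALU;ld.MEM ; 2-wide
t=6 i9:ld.MEM ; no-port MEM/BR
t=7 i10:beq.BR ; no-port BR/MEM
t=8 i11+i12:st.MEM;add.ALU ; 2-wide
t=9 i13:sll.ALU ; tail

PAIRS = 4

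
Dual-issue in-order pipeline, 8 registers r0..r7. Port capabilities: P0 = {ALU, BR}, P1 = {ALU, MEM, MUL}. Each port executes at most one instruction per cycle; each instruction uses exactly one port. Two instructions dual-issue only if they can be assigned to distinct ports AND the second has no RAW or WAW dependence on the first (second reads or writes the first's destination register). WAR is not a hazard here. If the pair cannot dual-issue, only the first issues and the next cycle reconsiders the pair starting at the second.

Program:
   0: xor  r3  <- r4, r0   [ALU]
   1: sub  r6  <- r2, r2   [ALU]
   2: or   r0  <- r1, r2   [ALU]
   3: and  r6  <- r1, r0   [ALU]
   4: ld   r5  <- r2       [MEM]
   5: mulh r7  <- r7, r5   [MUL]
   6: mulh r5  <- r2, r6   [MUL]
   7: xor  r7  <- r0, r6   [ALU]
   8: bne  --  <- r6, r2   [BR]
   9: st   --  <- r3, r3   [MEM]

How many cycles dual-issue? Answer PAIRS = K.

c0: i0/i1 xor.ALU/sub.ALU  pair
c1: i2 or.ALU  RAW r0
c2: i3/i4 and.ALU/ld.MEM  pair
c3: i5 mulh.MUL  no-port MUL/MUL
c4: i6/i7 mulh.MUL/xor.ALU  pair
c5: i8/i9 bne.BR/st.MEM  pair

PAIRS = 4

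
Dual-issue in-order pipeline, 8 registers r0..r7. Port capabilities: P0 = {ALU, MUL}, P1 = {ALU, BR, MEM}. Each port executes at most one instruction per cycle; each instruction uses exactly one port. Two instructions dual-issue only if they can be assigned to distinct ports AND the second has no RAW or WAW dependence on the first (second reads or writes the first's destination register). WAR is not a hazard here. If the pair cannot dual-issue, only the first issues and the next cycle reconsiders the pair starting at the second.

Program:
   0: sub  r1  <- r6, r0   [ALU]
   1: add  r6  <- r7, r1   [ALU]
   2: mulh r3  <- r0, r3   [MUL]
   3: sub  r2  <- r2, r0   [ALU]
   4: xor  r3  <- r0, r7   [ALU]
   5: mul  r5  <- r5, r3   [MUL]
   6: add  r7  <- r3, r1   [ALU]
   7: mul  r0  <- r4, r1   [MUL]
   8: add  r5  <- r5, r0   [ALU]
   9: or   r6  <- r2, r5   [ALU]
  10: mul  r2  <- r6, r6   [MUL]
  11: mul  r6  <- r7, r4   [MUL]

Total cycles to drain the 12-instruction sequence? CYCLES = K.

0. sub @i0  | RAW r1
1. add/mulh @i1,i2  | dual
2. sub/xor @i3,i4  | dual
3. mul/add @i5,i6  | dual
4. mul @i7  | RAW r0
5. add @i8  | RAW r5
6. or @i9  | RAW r6
7. mul @i10  | no-port MUL/MUL
8. mul @i11  | tail

CYCLES = 9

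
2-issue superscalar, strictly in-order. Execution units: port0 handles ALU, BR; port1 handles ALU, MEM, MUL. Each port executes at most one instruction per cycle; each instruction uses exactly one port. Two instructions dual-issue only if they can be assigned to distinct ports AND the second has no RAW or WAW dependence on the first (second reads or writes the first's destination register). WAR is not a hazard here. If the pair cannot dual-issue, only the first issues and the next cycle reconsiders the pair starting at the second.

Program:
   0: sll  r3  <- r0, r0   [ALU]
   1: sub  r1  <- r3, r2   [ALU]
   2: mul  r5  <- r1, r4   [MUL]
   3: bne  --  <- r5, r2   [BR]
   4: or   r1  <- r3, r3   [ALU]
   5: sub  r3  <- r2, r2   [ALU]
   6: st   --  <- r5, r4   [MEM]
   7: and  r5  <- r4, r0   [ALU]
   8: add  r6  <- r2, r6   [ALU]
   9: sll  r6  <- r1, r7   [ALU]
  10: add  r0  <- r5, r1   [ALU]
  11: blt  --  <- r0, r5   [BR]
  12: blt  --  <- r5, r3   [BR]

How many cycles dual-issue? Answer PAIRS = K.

PAIRS = 4

  cy0 -> i0 (sll) RAW r3
  cy1 -> i1 (sub) RAW r1
  cy2 -> i2 (mul) RAW r5
  cy3 -> i3+i4 (bne or) dual
  cy4 -> i5+i6 (sub st) dual
  cy5 -> i7+i8 (and add) dual
  cy6 -> i9+i10 (sll add) dual
  cy7 -> i11 (blt) no-port BR/BR
  cy8 -> i12 (blt) tail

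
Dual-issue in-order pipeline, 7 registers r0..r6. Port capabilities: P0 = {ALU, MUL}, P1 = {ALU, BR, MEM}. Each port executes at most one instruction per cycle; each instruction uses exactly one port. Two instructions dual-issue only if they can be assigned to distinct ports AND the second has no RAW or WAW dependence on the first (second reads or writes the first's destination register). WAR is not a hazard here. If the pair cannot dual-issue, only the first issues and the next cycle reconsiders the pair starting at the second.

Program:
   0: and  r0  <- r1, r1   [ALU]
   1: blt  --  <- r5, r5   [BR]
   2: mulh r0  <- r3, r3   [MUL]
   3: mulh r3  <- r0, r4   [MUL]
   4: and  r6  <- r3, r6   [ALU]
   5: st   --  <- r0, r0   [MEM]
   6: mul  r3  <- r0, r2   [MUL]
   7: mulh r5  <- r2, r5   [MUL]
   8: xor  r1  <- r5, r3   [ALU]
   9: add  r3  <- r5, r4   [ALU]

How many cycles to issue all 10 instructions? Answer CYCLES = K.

CYCLES = 7

#0 head=0: and.ALU/blt.BR i0&i1 pair
#1 head=2: mulh.MUL i2 no-port MUL/MUL
#2 head=3: mulh.MUL i3 RAW r3
#3 head=4: and.ALU/st.MEM i4&i5 pair
#4 head=6: mul.MUL i6 no-port MUL/MUL
#5 head=7: mulh.MUL i7 RAW r5
#6 head=8: xor.ALU/add.ALU i8&i9 pair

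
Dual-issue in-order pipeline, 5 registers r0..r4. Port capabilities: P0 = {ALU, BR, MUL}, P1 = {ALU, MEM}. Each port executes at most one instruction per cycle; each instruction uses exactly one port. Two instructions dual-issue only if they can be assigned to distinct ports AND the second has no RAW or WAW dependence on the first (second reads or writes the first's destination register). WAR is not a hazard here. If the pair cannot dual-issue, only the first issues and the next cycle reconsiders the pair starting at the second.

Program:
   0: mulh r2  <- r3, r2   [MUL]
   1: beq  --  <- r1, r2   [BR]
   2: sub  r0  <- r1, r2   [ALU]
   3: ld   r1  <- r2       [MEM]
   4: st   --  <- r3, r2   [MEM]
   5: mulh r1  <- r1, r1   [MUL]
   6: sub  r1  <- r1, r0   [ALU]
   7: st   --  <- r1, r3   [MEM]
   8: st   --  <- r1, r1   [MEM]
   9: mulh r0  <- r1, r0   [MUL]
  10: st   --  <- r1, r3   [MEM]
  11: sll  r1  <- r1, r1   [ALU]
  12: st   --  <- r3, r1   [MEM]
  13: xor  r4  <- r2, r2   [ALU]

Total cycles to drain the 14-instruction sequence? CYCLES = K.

  cy0 -> i0 (mulh) no-port MUL/BR
  cy1 -> i1,i2 (beq+sub) pair
  cy2 -> i3 (ld) no-port MEM/MEM
  cy3 -> i4,i5 (st+mulh) pair
  cy4 -> i6 (sub) RAW r1
  cy5 -> i7 (st) no-port MEM/MEM
  cy6 -> i8,i9 (st+mulh) pair
  cy7 -> i10,i11 (st+sll) pair
  cy8 -> i12,i13 (st+xor) pair

CYCLES = 9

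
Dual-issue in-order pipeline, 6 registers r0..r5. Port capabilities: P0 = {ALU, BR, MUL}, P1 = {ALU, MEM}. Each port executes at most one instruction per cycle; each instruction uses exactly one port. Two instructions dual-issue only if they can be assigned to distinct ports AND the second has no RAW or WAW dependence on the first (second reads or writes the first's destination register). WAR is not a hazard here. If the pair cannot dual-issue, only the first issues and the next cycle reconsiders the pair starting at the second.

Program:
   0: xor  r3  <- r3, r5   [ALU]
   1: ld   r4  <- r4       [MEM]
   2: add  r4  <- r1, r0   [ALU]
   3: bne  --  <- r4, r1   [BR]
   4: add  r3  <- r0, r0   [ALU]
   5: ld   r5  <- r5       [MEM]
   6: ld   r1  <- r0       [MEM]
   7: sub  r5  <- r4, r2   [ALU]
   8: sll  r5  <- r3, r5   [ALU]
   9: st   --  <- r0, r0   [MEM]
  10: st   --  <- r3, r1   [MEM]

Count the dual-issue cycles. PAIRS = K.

0. xor.ALU/ld.MEM @i0,i1  | pair
1. add.ALU @i2  | RAW r4
2. bne.BR/add.ALU @i3,i4  | pair
3. ld.MEM @i5  | no-port MEM/MEM
4. ld.MEM/sub.ALU @i6,i7  | pair
5. sll.ALU/st.MEM @i8,i9  | pair
6. st.MEM @i10  | tail

PAIRS = 4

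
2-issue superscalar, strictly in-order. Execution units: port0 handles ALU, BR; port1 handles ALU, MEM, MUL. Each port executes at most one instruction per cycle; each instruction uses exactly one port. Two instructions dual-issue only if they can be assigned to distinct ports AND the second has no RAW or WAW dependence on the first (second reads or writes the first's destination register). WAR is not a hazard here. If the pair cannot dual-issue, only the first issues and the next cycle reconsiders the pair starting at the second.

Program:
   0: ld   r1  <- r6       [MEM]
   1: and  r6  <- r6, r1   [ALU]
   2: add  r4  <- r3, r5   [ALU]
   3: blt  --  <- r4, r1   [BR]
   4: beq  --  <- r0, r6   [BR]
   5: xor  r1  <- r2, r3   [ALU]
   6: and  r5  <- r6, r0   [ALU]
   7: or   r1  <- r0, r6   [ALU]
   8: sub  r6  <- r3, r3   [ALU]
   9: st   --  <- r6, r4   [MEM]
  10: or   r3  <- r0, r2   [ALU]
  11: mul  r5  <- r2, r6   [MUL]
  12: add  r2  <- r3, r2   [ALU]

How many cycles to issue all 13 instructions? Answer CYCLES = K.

CYCLES = 8

0. ld @i0  | RAW r1
1. and+add @i1/i2  | dual
2. blt @i3  | no-port BR/BR
3. beq+xor @i4/i5  | dual
4. and+or @i6/i7  | dual
5. sub @i8  | RAW r6
6. st+or @i9/i10  | dual
7. mul+add @i11/i12  | dual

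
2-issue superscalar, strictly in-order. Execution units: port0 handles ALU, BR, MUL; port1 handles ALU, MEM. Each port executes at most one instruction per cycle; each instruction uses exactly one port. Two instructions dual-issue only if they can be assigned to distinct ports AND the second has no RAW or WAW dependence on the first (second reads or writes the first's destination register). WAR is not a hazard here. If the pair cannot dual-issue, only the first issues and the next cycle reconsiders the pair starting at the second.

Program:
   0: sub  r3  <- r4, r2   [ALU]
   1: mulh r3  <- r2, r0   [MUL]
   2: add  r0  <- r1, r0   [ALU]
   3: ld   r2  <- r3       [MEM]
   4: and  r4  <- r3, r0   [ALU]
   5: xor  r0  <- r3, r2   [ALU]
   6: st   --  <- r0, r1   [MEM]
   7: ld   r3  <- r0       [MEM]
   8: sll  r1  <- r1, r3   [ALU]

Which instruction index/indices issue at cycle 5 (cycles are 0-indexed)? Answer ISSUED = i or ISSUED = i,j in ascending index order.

c0: i0 sub  WAW r3
c1: i1+i2 mulh;add  pair
c2: i3+i4 ld;and  pair
c3: i5 xor  RAW r0
c4: i6 st  no-port MEM/MEM
c5: i7 ld  RAW r3
c6: i8 sll  tail

ISSUED = 7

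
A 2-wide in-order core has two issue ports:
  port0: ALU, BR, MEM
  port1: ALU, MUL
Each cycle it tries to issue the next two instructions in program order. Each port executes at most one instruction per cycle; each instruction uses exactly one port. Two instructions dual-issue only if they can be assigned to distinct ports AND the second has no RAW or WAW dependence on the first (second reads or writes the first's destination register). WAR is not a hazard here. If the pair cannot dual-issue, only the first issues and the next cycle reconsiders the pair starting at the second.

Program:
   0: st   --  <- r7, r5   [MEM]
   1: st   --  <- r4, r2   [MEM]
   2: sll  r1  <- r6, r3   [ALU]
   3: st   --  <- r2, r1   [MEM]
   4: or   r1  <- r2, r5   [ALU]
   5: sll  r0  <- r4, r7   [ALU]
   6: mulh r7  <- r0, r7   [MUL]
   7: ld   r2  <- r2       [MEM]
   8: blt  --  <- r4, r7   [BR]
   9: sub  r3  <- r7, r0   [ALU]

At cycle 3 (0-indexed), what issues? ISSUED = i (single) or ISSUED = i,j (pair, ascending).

ISSUED = 5

0. st.MEM @i0  | no-port MEM/MEM
1. st.MEM/sll.ALU @i1+i2  | pair
2. st.MEM/or.ALU @i3+i4  | pair
3. sll.ALU @i5  | RAW r0
4. mulh.MUL/ld.MEM @i6+i7  | pair
5. blt.BR/sub.ALU @i8+i9  | pair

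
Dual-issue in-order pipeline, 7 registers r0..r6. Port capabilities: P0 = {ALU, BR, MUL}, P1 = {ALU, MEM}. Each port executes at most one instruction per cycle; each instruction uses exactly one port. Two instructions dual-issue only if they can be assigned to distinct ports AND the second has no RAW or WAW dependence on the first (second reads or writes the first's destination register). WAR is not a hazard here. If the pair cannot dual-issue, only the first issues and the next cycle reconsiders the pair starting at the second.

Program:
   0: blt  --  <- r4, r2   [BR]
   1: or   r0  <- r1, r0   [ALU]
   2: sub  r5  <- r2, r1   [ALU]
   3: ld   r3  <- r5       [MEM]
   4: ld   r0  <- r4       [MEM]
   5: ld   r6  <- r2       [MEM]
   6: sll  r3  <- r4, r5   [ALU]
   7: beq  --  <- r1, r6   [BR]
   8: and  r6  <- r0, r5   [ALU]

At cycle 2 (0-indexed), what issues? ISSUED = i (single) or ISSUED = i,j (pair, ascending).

  cy0 -> i0&i1 (blt.BR or.ALU) dual
  cy1 -> i2 (sub.ALU) RAW r5
  cy2 -> i3 (ld.MEM) no-port MEM/MEM
  cy3 -> i4 (ld.MEM) no-port MEM/MEM
  cy4 -> i5&i6 (ld.MEM sll.ALU) dual
  cy5 -> i7&i8 (beq.BR and.ALU) dual

ISSUED = 3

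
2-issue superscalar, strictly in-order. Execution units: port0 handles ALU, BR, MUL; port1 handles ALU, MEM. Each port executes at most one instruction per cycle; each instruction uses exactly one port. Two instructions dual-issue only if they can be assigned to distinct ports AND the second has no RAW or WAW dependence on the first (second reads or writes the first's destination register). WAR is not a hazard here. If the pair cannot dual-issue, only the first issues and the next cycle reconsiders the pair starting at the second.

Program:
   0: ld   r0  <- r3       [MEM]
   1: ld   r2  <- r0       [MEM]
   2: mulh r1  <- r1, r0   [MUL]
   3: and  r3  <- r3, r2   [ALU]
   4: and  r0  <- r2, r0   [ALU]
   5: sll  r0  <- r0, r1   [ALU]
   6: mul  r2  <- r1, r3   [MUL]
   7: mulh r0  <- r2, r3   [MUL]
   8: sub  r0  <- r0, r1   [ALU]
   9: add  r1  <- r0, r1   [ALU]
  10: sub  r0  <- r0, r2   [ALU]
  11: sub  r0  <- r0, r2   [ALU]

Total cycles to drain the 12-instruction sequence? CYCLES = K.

CYCLES = 8

#0 head=0: ld i0 no-port MEM/MEM
#1 head=1: ld;mulh i1/i2 2-wide
#2 head=3: and;and i3/i4 2-wide
#3 head=5: sll;mul i5/i6 2-wide
#4 head=7: mulh i7 RAW+WAW r0
#5 head=8: sub i8 RAW r0
#6 head=9: add;sub i9/i10 2-wide
#7 head=11: sub i11 tail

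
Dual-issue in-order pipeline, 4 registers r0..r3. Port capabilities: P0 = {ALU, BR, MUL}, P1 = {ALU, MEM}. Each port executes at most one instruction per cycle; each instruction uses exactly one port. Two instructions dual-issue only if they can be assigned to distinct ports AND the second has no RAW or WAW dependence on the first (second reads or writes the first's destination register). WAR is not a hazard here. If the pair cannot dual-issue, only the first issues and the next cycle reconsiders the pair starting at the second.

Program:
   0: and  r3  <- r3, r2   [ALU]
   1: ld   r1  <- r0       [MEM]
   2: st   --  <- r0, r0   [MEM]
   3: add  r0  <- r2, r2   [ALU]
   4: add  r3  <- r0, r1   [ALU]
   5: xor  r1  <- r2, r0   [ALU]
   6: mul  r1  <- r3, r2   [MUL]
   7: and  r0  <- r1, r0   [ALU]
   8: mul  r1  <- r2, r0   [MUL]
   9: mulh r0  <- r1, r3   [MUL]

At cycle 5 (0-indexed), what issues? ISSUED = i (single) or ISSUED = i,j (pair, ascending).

ISSUED = 8

#0 head=0: and ld i0,i1 pair
#1 head=2: st add i2,i3 pair
#2 head=4: add xor i4,i5 pair
#3 head=6: mul i6 RAW r1
#4 head=7: and i7 RAW r0
#5 head=8: mul i8 no-port MUL/MUL
#6 head=9: mulh i9 tail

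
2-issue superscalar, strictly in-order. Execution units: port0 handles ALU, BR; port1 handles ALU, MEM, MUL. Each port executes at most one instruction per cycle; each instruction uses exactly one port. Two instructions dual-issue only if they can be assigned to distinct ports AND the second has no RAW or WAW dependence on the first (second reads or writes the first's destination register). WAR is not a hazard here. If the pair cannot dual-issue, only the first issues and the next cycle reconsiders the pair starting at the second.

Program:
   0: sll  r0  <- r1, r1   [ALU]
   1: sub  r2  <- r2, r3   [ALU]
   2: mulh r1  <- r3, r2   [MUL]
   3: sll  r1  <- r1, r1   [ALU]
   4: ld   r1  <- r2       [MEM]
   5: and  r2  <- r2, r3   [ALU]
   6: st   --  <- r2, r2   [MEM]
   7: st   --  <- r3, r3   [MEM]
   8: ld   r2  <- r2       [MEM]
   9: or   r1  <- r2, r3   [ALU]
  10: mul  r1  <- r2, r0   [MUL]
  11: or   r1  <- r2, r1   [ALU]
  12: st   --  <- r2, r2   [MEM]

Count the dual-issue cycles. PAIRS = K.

t=0 i0&i1:sll;sub ; pair
t=1 i2:mulh ; RAW+WAW r1
t=2 i3:sll ; WAW r1
t=3 i4&i5:ld;and ; pair
t=4 i6:st ; no-port MEM/MEM
t=5 i7:st ; no-port MEM/MEM
t=6 i8:ld ; RAW r2
t=7 i9:or ; WAW r1
t=8 i10:mul ; RAW+WAW r1
t=9 i11&i12:or;st ; pair

PAIRS = 3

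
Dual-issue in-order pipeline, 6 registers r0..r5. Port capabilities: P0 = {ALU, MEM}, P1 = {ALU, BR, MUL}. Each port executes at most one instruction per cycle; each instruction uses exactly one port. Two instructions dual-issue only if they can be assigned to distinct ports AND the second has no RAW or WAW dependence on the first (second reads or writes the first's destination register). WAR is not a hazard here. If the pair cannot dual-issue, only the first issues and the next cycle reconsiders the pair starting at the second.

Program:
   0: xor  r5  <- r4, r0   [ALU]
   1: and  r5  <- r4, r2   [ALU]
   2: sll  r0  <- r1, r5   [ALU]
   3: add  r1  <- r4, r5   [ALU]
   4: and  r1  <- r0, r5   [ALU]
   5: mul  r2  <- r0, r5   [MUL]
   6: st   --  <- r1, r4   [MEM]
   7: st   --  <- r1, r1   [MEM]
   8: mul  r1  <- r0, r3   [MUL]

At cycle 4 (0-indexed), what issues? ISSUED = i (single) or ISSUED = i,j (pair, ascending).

#0 head=0: xor.ALU i0 WAW r5
#1 head=1: and.ALU i1 RAW r5
#2 head=2: sll.ALU/add.ALU i2+i3 2-wide
#3 head=4: and.ALU/mul.MUL i4+i5 2-wide
#4 head=6: st.MEM i6 no-port MEM/MEM
#5 head=7: st.MEM/mul.MUL i7+i8 2-wide

ISSUED = 6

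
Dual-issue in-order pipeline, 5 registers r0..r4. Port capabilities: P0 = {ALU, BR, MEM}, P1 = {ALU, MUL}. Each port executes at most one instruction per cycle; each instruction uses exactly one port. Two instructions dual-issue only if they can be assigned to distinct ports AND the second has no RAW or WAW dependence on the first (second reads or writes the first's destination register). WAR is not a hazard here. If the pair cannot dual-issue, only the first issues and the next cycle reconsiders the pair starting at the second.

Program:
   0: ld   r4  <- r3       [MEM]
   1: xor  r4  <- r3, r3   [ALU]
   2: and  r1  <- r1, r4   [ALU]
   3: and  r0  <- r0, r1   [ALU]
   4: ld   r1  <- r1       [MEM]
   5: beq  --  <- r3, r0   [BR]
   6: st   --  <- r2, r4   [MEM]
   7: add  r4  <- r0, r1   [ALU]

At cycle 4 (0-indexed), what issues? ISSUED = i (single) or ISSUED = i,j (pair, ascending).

ISSUED = 5

[0] i0  ld  -- WAW r4
[1] i1  xor  -- RAW r4
[2] i2  and  -- RAW r1
[3] i3,i4  and/ld  -- pair
[4] i5  beq  -- no-port BR/MEM
[5] i6,i7  st/add  -- pair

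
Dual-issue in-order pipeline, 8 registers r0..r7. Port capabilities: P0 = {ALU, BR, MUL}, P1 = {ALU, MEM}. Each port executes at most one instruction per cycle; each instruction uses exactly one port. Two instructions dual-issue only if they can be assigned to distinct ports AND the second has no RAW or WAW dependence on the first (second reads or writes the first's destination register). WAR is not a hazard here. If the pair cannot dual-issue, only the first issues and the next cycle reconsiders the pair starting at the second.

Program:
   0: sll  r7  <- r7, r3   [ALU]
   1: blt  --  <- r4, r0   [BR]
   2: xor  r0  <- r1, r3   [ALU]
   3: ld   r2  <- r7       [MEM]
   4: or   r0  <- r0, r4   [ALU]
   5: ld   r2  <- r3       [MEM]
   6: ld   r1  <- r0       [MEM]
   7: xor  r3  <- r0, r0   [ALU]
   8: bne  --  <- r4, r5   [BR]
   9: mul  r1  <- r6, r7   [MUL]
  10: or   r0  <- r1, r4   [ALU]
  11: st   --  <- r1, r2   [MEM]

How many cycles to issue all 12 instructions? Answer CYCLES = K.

CYCLES = 7

#0 head=0: sll.ALU blt.BR i0/i1 pair
#1 head=2: xor.ALU ld.MEM i2/i3 pair
#2 head=4: or.ALU ld.MEM i4/i5 pair
#3 head=6: ld.MEM xor.ALU i6/i7 pair
#4 head=8: bne.BR i8 no-port BR/MUL
#5 head=9: mul.MUL i9 RAW r1
#6 head=10: or.ALU st.MEM i10/i11 pair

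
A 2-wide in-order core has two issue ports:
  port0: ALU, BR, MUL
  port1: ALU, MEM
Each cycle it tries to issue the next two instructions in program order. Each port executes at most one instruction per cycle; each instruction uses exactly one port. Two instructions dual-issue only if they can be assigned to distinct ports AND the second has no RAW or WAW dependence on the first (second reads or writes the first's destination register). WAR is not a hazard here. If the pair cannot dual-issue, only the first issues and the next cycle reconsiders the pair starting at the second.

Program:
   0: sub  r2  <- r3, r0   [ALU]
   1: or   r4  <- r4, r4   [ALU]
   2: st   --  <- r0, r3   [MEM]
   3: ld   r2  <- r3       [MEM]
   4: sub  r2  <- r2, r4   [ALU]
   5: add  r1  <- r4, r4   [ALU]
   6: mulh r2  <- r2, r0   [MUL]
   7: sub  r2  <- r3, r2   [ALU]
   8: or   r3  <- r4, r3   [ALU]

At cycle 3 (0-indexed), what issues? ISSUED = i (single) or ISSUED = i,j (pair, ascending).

ISSUED = 4,5

#0 head=0: sub or i0&i1 2-wide
#1 head=2: st i2 no-port MEM/MEM
#2 head=3: ld i3 RAW+WAW r2
#3 head=4: sub add i4&i5 2-wide
#4 head=6: mulh i6 RAW+WAW r2
#5 head=7: sub or i7&i8 2-wide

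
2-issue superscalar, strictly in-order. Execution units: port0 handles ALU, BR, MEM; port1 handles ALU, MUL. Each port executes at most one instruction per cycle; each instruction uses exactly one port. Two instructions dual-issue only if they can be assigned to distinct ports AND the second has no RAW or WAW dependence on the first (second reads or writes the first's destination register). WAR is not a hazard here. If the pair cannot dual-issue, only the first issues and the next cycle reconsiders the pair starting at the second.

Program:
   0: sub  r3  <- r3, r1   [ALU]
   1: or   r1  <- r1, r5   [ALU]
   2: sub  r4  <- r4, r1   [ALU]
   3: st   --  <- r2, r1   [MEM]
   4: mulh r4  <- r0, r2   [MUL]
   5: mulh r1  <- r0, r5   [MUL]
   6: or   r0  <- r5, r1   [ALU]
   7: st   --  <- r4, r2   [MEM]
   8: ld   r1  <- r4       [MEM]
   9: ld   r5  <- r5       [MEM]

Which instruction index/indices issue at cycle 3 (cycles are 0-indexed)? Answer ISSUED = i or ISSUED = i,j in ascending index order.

t=0 i0,i1:sub/or ; dual
t=1 i2,i3:sub/st ; dual
t=2 i4:mulh ; no-port MUL/MUL
t=3 i5:mulh ; RAW r1
t=4 i6,i7:or/st ; dual
t=5 i8:ld ; no-port MEM/MEM
t=6 i9:ld ; tail

ISSUED = 5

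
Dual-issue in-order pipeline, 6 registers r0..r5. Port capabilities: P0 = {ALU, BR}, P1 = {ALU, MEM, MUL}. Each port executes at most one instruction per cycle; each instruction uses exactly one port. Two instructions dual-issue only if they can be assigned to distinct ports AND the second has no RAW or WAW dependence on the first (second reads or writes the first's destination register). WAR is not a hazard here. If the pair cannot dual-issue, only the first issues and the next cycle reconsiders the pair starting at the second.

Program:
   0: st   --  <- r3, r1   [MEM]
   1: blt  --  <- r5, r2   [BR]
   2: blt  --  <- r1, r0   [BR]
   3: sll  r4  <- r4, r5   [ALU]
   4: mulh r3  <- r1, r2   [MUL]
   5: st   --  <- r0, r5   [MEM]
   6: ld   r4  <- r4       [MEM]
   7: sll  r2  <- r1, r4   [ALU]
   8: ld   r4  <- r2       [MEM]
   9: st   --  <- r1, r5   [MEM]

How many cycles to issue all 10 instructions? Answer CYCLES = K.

CYCLES = 8

[0] i0/i1  st+blt  -- dual
[1] i2/i3  blt+sll  -- dual
[2] i4  mulh  -- no-port MUL/MEM
[3] i5  st  -- no-port MEM/MEM
[4] i6  ld  -- RAW r4
[5] i7  sll  -- RAW r2
[6] i8  ld  -- no-port MEM/MEM
[7] i9  st  -- tail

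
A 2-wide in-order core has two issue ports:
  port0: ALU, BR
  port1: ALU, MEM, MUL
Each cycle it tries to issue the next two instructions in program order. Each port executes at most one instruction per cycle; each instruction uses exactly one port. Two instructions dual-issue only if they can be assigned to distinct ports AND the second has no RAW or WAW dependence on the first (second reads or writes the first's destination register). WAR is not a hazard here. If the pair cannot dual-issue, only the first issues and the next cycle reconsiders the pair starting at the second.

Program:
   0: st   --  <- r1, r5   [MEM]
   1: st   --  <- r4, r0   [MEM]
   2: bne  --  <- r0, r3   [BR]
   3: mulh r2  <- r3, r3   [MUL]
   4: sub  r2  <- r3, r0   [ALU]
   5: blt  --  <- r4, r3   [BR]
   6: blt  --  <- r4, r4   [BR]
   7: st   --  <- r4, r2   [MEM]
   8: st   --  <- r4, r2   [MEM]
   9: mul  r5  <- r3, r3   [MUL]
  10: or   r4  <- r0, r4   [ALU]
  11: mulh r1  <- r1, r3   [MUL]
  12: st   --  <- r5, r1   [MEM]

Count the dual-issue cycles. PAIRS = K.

#0 head=0: st i0 no-port MEM/MEM
#1 head=1: st bne i1/i2 dual
#2 head=3: mulh i3 WAW r2
#3 head=4: sub blt i4/i5 dual
#4 head=6: blt st i6/i7 dual
#5 head=8: st i8 no-port MEM/MUL
#6 head=9: mul or i9/i10 dual
#7 head=11: mulh i11 no-port MUL/MEM
#8 head=12: st i12 tail

PAIRS = 4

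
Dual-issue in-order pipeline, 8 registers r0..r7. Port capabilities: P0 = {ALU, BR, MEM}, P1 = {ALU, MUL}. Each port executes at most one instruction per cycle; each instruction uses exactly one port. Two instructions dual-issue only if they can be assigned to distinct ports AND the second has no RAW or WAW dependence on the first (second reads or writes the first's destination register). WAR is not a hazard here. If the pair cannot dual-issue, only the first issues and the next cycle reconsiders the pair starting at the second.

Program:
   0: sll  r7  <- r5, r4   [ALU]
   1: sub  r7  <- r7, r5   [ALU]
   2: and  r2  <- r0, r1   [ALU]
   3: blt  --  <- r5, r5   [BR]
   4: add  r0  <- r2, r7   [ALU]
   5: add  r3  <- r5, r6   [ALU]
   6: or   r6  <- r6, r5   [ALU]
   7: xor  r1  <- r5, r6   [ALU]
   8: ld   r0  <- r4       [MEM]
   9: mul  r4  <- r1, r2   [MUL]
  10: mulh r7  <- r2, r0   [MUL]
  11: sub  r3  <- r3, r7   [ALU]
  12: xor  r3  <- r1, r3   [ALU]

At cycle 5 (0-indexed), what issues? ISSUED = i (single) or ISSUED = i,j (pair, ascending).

[0] i0  sll.ALU  -- RAW+WAW r7
[1] i1,i2  sub.ALU;and.ALU  -- dual
[2] i3,i4  blt.BR;add.ALU  -- dual
[3] i5,i6  add.ALU;or.ALU  -- dual
[4] i7,i8  xor.ALU;ld.MEM  -- dual
[5] i9  mul.MUL  -- no-port MUL/MUL
[6] i10  mulh.MUL  -- RAW r7
[7] i11  sub.ALU  -- RAW+WAW r3
[8] i12  xor.ALU  -- tail

ISSUED = 9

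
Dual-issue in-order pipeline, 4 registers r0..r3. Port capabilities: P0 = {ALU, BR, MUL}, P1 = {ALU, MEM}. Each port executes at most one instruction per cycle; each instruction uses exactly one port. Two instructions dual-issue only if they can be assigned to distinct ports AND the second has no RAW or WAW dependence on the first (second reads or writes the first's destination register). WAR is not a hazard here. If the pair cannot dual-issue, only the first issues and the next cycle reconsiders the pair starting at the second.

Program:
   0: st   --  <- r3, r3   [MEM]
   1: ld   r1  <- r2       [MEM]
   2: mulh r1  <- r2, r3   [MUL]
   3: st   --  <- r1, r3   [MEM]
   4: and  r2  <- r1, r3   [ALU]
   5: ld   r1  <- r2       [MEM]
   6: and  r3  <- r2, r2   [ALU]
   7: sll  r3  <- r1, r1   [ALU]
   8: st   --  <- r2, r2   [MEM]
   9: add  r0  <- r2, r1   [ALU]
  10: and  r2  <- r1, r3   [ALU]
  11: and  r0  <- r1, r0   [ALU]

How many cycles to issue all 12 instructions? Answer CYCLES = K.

CYCLES = 8

0. st @i0  | no-port MEM/MEM
1. ld @i1  | WAW r1
2. mulh @i2  | RAW r1
3. st;and @i3,i4  | dual
4. ld;and @i5,i6  | dual
5. sll;st @i7,i8  | dual
6. add;and @i9,i10  | dual
7. and @i11  | tail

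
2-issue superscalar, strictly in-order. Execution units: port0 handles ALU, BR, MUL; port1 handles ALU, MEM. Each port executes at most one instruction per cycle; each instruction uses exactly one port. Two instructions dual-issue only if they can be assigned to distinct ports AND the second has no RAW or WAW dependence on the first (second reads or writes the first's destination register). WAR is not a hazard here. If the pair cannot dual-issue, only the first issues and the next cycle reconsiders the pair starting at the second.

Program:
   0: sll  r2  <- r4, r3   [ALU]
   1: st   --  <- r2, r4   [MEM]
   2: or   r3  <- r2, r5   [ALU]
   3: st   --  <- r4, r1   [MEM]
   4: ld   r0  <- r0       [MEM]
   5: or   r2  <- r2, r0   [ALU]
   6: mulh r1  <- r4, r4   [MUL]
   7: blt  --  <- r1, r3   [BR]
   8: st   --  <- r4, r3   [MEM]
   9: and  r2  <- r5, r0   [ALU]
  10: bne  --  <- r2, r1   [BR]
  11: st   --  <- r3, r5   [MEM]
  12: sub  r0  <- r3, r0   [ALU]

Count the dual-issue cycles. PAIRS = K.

PAIRS = 4

t=0 i0:sll.ALU ; RAW r2
t=1 i1,i2:st.MEM;or.ALU ; dual
t=2 i3:st.MEM ; no-port MEM/MEM
t=3 i4:ld.MEM ; RAW r0
t=4 i5,i6:or.ALU;mulh.MUL ; dual
t=5 i7,i8:blt.BR;st.MEM ; dual
t=6 i9:and.ALU ; RAW r2
t=7 i10,i11:bne.BR;st.MEM ; dual
t=8 i12:sub.ALU ; tail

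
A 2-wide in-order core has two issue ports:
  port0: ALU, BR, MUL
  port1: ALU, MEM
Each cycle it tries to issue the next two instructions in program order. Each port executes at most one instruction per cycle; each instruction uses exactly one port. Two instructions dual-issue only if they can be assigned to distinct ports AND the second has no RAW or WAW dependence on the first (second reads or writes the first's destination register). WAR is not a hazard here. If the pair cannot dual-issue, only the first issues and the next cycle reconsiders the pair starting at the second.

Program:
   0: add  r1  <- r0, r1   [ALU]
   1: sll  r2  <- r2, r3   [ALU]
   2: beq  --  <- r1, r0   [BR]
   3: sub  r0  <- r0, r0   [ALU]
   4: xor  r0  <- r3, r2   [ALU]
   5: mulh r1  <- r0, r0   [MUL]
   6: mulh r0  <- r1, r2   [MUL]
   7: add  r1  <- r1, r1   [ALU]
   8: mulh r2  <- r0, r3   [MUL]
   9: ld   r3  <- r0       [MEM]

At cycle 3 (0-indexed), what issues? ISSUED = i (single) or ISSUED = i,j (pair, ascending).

ISSUED = 5

#0 head=0: add.ALU/sll.ALU i0/i1 2-wide
#1 head=2: beq.BR/sub.ALU i2/i3 2-wide
#2 head=4: xor.ALU i4 RAW r0
#3 head=5: mulh.MUL i5 no-port MUL/MUL
#4 head=6: mulh.MUL/add.ALU i6/i7 2-wide
#5 head=8: mulh.MUL/ld.MEM i8/i9 2-wide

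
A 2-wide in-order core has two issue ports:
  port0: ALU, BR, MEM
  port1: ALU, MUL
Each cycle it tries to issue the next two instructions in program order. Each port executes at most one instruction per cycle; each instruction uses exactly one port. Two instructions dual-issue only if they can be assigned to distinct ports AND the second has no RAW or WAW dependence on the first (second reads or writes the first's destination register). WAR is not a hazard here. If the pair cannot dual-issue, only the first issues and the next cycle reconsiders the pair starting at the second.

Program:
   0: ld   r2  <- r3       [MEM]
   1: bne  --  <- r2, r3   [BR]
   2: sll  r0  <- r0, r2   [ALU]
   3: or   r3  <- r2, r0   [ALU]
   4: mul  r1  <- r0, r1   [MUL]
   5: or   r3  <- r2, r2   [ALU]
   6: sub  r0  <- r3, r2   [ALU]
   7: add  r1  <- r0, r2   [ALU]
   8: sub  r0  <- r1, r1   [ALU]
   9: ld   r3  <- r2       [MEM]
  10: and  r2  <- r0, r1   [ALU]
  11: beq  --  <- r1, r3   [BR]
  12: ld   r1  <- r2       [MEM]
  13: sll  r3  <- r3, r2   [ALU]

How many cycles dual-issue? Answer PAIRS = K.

0. ld @i0  | no-port MEM/BR
1. bne+sll @i1,i2  | 2-wide
2. or+mul @i3,i4  | 2-wide
3. or @i5  | RAW r3
4. sub @i6  | RAW r0
5. add @i7  | RAW r1
6. sub+ld @i8,i9  | 2-wide
7. and+beq @i10,i11  | 2-wide
8. ld+sll @i12,i13  | 2-wide

PAIRS = 5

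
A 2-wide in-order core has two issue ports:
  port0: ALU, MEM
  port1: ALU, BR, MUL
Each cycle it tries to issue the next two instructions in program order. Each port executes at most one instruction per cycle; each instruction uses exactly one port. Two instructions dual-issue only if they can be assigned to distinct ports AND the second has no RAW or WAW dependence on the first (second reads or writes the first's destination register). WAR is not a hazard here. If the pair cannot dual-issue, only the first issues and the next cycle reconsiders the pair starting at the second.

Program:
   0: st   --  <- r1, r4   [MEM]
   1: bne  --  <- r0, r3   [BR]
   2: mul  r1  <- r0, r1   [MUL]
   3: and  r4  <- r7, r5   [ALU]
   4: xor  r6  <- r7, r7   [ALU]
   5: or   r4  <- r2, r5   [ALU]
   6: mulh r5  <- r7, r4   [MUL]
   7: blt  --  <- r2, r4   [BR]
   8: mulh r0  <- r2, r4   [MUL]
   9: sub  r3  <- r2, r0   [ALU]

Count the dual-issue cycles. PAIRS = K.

PAIRS = 3

#0 head=0: st+bne i0/i1 2-wide
#1 head=2: mul+and i2/i3 2-wide
#2 head=4: xor+or i4/i5 2-wide
#3 head=6: mulh i6 no-port MUL/BR
#4 head=7: blt i7 no-port BR/MUL
#5 head=8: mulh i8 RAW r0
#6 head=9: sub i9 tail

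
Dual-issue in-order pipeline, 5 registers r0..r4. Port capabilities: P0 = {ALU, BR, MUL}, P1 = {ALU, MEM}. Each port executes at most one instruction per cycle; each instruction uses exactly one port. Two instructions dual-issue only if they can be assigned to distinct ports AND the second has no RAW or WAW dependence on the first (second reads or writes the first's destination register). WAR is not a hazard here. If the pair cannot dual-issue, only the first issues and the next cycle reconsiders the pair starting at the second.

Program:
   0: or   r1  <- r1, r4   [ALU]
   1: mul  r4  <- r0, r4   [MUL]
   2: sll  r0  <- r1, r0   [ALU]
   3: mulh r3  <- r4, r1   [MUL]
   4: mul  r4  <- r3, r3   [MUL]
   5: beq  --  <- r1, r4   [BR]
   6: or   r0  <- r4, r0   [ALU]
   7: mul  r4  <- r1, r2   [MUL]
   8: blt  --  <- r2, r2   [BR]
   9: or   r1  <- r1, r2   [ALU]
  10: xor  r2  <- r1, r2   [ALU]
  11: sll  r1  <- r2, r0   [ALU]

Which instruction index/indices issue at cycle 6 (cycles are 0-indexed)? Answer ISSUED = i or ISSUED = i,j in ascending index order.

ISSUED = 10

  cy0 -> i0+i1 (or.ALU/mul.MUL) dual
  cy1 -> i2+i3 (sll.ALU/mulh.MUL) dual
  cy2 -> i4 (mul.MUL) no-port MUL/BR
  cy3 -> i5+i6 (beq.BR/or.ALU) dual
  cy4 -> i7 (mul.MUL) no-port MUL/BR
  cy5 -> i8+i9 (blt.BR/or.ALU) dual
  cy6 -> i10 (xor.ALU) RAW r2
  cy7 -> i11 (sll.ALU) tail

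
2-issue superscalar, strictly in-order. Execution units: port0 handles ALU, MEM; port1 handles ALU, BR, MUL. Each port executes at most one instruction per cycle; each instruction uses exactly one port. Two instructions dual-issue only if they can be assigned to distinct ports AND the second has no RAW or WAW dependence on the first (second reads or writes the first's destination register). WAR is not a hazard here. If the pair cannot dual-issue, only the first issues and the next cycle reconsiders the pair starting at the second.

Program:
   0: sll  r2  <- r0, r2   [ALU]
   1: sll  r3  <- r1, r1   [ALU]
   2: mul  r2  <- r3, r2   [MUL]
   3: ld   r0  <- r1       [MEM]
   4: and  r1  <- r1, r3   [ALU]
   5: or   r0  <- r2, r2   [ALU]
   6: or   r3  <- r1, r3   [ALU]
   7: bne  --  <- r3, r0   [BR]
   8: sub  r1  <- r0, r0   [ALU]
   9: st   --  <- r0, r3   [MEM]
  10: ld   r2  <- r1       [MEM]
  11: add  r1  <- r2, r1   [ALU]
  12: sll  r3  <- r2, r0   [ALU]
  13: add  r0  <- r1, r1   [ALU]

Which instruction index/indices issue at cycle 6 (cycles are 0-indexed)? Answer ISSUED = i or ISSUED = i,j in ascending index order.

ISSUED = 10

0. sll sll @i0/i1  | 2-wide
1. mul ld @i2/i3  | 2-wide
2. and or @i4/i5  | 2-wide
3. or @i6  | RAW r3
4. bne sub @i7/i8  | 2-wide
5. st @i9  | no-port MEM/MEM
6. ld @i10  | RAW r2
7. add sll @i11/i12  | 2-wide
8. add @i13  | tail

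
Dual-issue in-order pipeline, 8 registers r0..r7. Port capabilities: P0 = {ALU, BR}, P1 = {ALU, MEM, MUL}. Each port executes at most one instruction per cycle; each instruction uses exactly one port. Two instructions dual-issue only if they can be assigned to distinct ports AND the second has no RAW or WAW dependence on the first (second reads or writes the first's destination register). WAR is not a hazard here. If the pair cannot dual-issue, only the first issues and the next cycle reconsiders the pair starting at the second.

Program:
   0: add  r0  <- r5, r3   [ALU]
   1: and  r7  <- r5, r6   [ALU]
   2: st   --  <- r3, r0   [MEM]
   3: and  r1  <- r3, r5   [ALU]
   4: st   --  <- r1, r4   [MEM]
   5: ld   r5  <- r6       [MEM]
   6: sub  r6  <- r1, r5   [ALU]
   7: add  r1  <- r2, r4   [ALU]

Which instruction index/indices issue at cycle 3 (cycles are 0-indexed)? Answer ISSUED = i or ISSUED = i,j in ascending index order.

ISSUED = 5

[0] i0/i1  add.ALU/and.ALU  -- 2-wide
[1] i2/i3  st.MEM/and.ALU  -- 2-wide
[2] i4  st.MEM  -- no-port MEM/MEM
[3] i5  ld.MEM  -- RAW r5
[4] i6/i7  sub.ALU/add.ALU  -- 2-wide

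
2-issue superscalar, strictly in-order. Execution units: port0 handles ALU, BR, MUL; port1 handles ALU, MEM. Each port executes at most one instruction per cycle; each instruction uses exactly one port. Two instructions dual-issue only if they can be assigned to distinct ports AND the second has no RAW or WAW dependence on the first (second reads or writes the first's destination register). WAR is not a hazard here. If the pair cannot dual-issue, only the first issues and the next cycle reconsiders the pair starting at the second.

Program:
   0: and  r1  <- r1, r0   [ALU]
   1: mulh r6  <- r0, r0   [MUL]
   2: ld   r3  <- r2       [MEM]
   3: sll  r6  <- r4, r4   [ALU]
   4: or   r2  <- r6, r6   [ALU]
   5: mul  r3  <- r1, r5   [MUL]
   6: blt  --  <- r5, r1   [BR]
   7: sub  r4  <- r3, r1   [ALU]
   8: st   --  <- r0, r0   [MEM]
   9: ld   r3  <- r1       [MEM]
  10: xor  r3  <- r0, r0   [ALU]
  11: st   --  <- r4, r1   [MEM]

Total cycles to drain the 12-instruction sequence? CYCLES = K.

[0] i0,i1  and;mulh  -- 2-wide
[1] i2,i3  ld;sll  -- 2-wide
[2] i4,i5  or;mul  -- 2-wide
[3] i6,i7  blt;sub  -- 2-wide
[4] i8  st  -- no-port MEM/MEM
[5] i9  ld  -- WAW r3
[6] i10,i11  xor;st  -- 2-wide

CYCLES = 7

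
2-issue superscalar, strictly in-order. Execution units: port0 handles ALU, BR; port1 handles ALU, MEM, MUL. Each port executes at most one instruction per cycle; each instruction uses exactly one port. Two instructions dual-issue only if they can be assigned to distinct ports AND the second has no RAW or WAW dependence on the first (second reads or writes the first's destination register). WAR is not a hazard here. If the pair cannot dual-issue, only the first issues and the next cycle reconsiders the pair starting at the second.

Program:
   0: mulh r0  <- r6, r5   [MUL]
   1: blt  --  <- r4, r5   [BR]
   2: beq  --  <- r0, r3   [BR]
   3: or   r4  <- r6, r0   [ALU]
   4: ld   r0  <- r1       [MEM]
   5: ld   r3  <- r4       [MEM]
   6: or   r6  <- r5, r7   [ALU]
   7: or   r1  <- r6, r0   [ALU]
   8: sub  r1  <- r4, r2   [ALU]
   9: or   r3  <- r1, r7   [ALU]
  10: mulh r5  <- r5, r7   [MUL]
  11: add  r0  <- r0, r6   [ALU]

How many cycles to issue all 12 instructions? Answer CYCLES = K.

CYCLES = 8

t=0 i0/i1:mulh+blt ; 2-wide
t=1 i2/i3:beq+or ; 2-wide
t=2 i4:ld ; no-port MEM/MEM
t=3 i5/i6:ld+or ; 2-wide
t=4 i7:or ; WAW r1
t=5 i8:sub ; RAW r1
t=6 i9/i10:or+mulh ; 2-wide
t=7 i11:add ; tail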